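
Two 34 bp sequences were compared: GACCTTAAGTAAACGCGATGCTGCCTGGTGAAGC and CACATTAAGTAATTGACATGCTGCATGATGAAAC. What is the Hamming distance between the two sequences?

9

Comparing position by position, 9 positions differ: 1 (G/C), 4 (C/A), 13 (A/T), 14 (C/T), 16 (C/A), 17 (G/C), 25 (C/A), 28 (G/A), 33 (G/A).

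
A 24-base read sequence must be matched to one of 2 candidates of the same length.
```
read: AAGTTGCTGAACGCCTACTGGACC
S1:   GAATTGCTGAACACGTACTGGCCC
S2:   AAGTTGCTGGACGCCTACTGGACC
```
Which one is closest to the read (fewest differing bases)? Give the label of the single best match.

S2

S1 differs at 5 bases; S2 differs at 1 base. The closest is S2.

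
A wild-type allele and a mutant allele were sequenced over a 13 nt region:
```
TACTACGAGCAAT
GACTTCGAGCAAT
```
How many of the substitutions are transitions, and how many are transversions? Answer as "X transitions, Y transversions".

Mismatches (1-based):
site 1: T→G (pyrimidine→purine, transversion)
site 5: A→T (purine→pyrimidine, transversion)

0 transitions, 2 transversions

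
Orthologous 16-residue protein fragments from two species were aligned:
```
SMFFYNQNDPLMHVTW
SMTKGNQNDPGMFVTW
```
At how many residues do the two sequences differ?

5

The sequences differ at residues 3, 4, 5, 11, 13 (1-based) — 5 in total.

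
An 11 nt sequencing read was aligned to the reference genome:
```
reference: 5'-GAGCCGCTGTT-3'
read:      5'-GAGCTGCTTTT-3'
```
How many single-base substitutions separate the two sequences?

The sequences differ at sites 5, 9 (1-based) — 2 in total.

2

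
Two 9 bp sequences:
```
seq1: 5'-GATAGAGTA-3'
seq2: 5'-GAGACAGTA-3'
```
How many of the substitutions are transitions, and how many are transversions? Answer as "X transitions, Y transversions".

0 transitions, 2 transversions

Transitions (purine↔purine or pyrimidine↔pyrimidine): none.
Transversions (purine↔pyrimidine): 3 T→G, 5 G→C.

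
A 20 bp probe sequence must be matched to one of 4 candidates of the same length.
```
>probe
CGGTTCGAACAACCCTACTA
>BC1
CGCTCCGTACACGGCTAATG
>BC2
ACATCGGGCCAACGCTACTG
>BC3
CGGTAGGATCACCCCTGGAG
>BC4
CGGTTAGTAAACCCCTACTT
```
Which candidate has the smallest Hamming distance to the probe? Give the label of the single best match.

BC4

BC1 differs at 8 sites; BC2 differs at 9 sites; BC3 differs at 8 sites; BC4 differs at 5 sites. The closest is BC4.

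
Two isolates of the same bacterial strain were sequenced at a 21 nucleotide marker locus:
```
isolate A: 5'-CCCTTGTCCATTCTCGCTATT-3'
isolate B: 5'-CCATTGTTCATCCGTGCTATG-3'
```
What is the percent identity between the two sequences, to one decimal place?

Mismatches at positions 3, 8, 12, 14, 15, 21 (1-based): 6 of 21.
Identical positions: 15/21 = 71.43% → 71.4%.

71.4%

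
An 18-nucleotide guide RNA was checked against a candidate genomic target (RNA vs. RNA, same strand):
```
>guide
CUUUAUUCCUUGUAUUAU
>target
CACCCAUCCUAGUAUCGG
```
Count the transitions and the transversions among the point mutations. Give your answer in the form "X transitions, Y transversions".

Transitions (purine↔purine or pyrimidine↔pyrimidine): 3 U→C, 4 U→C, 16 U→C, 17 A→G.
Transversions (purine↔pyrimidine): 2 U→A, 5 A→C, 6 U→A, 11 U→A, 18 U→G.

4 transitions, 5 transversions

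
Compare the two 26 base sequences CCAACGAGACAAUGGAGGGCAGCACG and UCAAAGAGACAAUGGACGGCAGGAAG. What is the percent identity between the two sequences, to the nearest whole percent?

81%

Mismatches at positions 1, 5, 17, 23, 25 (1-based): 5 of 26.
Identical positions: 21/26 = 80.77% → 81%.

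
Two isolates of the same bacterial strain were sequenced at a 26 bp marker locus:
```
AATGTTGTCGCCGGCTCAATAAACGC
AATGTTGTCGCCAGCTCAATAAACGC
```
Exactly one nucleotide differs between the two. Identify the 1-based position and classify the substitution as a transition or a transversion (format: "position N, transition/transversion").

Position 13 changes G→A. G is a purine and A is a purine, so this is a transition.

position 13, transition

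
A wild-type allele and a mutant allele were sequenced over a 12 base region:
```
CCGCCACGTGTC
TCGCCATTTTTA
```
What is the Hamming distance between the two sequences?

5

The sequences differ at sites 1, 7, 8, 10, 12 (1-based) — 5 in total.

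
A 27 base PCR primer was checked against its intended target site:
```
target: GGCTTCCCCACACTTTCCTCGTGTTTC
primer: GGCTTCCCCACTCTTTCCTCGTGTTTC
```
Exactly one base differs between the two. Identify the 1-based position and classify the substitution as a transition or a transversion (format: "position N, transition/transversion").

position 12, transversion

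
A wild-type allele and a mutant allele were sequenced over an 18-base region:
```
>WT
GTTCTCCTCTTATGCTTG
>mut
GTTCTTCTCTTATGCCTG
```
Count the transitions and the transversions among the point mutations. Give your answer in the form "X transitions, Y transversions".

2 transitions, 0 transversions

Transitions (purine↔purine or pyrimidine↔pyrimidine): 6 C→T, 16 T→C.
Transversions (purine↔pyrimidine): none.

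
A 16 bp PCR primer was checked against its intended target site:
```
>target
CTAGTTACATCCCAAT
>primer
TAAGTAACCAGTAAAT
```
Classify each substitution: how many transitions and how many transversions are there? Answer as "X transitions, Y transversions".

Transitions (purine↔purine or pyrimidine↔pyrimidine): 1 C→T, 12 C→T.
Transversions (purine↔pyrimidine): 2 T→A, 6 T→A, 9 A→C, 10 T→A, 11 C→G, 13 C→A.

2 transitions, 6 transversions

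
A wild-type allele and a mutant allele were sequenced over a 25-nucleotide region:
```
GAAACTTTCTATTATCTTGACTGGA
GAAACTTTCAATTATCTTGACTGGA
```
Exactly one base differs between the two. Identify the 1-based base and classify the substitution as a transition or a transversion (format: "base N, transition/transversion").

The sequences differ only at base 10: T→A (pyrimidine→purine), a transversion.

base 10, transversion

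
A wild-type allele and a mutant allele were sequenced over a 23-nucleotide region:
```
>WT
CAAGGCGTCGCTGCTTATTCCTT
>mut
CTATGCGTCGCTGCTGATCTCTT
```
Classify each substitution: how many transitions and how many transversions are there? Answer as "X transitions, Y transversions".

Transitions (purine↔purine or pyrimidine↔pyrimidine): 19 T→C, 20 C→T.
Transversions (purine↔pyrimidine): 2 A→T, 4 G→T, 16 T→G.

2 transitions, 3 transversions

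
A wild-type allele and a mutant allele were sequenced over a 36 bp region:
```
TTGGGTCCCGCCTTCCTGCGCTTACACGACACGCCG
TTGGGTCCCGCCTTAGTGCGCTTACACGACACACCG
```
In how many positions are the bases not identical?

The sequences differ at positions 15, 16, 33 (1-based) — 3 in total.

3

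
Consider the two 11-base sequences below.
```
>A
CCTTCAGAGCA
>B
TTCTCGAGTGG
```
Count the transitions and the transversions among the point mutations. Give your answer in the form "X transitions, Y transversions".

Transitions (purine↔purine or pyrimidine↔pyrimidine): 1 C→T, 2 C→T, 3 T→C, 6 A→G, 7 G→A, 8 A→G, 11 A→G.
Transversions (purine↔pyrimidine): 9 G→T, 10 C→G.

7 transitions, 2 transversions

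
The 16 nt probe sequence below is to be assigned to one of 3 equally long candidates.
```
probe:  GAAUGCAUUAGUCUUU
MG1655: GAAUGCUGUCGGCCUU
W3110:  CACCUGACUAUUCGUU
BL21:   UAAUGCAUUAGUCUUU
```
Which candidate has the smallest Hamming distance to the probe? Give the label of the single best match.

MG1655 differs at 5 sites; W3110 differs at 8 sites; BL21 differs at 1 site. The closest is BL21.

BL21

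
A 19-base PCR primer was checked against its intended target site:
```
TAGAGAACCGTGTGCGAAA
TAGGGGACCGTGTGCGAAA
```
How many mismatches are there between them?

2

Mismatches (1-based): site 4: A→G; site 6: A→G.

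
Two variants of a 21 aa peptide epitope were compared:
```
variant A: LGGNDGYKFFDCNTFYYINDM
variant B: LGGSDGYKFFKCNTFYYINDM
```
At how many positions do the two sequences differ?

2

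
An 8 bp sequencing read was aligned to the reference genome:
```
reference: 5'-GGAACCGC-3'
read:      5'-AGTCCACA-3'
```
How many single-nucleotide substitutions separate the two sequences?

The sequences differ at sites 1, 3, 4, 6, 7, 8 (1-based) — 6 in total.

6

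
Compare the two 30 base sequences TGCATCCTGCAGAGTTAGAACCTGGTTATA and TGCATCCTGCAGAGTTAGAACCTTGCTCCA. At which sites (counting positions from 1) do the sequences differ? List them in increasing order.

24, 26, 28, 29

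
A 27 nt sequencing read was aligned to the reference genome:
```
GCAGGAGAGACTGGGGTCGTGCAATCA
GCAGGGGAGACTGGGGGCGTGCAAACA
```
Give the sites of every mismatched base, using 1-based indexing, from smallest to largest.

6, 17, 25

Differences at site 6 (A→G), site 17 (T→G), site 25 (T→A).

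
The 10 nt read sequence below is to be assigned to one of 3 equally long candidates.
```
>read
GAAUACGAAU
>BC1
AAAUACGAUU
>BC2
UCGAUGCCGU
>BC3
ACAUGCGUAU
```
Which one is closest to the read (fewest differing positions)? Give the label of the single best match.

BC1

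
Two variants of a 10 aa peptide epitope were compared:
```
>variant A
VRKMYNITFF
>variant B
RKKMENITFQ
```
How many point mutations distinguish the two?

The sequences differ at positions 1, 2, 5, 10 (1-based) — 4 in total.

4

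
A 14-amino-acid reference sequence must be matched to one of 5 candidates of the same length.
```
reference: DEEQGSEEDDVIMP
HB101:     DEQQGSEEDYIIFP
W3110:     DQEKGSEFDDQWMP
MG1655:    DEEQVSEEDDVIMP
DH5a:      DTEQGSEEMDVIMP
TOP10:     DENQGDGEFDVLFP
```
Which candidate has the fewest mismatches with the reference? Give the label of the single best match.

Hamming distances to reference — HB101: 4; W3110: 5; MG1655: 1; DH5a: 2; TOP10: 6.
Smallest is MG1655 with 1 mismatch.

MG1655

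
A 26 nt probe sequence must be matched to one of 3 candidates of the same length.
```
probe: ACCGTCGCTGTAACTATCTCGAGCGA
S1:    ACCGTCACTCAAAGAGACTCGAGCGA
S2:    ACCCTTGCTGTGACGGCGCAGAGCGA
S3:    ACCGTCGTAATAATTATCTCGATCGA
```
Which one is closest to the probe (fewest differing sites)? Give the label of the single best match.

S3

S1 differs at 7 sites; S2 differs at 9 sites; S3 differs at 5 sites. The closest is S3.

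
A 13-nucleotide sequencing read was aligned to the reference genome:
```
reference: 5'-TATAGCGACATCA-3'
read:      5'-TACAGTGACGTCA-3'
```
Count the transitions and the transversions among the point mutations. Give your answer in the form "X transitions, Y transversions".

3 transitions, 0 transversions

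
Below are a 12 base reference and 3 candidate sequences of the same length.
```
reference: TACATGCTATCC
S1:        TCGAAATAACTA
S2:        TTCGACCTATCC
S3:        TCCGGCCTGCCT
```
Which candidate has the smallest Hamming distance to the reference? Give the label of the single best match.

S1 differs at 9 bases; S2 differs at 4 bases; S3 differs at 7 bases. The closest is S2.

S2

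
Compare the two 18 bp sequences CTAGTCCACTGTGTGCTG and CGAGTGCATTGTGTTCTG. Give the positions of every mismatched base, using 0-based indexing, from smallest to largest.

1, 5, 8, 14

Scanning 0-based: 1: T/G; 5: C/G; 8: C/T; 14: G/T.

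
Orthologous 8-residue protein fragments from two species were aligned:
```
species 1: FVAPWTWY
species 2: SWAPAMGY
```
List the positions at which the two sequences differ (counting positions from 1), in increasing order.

1, 2, 5, 6, 7

Scanning 1-based: 1: F/S; 2: V/W; 5: W/A; 6: T/M; 7: W/G.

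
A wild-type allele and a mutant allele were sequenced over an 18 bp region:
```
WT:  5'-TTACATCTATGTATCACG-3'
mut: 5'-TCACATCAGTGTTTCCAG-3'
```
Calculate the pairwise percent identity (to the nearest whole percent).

67%

Mismatches at positions 2, 8, 9, 13, 16, 17 (1-based): 6 of 18.
Identical positions: 12/18 = 66.67% → 67%.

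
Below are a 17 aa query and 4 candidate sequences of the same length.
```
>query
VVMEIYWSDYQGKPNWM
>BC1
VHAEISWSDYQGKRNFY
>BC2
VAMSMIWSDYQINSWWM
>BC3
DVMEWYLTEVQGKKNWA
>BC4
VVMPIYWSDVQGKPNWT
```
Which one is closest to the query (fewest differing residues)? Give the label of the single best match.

BC1 differs at 6 residues; BC2 differs at 8 residues; BC3 differs at 8 residues; BC4 differs at 3 residues. The closest is BC4.

BC4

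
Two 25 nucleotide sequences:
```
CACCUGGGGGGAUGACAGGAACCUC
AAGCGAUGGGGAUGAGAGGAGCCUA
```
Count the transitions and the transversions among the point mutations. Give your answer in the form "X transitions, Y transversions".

2 transitions, 6 transversions

Transitions (purine↔purine or pyrimidine↔pyrimidine): 6 G→A, 21 A→G.
Transversions (purine↔pyrimidine): 1 C→A, 3 C→G, 5 U→G, 7 G→U, 16 C→G, 25 C→A.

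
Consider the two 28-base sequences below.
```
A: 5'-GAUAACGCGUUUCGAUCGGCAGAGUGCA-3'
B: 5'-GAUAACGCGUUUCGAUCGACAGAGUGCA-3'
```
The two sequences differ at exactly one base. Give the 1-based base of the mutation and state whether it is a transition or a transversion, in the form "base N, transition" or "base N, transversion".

The sequences differ only at base 19: G→A (purine→purine), a transition.

base 19, transition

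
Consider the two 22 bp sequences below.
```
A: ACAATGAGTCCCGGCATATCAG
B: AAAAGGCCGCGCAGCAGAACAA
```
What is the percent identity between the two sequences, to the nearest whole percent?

55%

Mismatches at positions 2, 5, 7, 8, 9, 11, 13, 17, 19, 22 (1-based): 10 of 22.
Identical positions: 12/22 = 54.55% → 55%.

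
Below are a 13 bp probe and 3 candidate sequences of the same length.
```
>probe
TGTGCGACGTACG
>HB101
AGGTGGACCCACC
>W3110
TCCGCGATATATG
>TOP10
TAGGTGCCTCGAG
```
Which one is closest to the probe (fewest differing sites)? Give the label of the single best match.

W3110

HB101 differs at 7 sites; W3110 differs at 5 sites; TOP10 differs at 8 sites. The closest is W3110.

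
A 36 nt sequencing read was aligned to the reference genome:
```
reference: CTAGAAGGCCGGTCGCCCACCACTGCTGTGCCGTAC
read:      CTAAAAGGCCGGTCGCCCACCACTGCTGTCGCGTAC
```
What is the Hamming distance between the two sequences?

3

The sequences differ at bases 4, 30, 31 (1-based) — 3 in total.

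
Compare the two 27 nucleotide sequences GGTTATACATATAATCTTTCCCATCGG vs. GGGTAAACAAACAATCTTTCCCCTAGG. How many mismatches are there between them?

Comparing position by position, 6 sites differ: 3 (T/G), 6 (T/A), 10 (T/A), 12 (T/C), 23 (A/C), 25 (C/A).

6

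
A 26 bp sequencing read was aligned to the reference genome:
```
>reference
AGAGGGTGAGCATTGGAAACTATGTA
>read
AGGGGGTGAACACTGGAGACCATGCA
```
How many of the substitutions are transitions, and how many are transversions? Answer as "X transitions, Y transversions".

Transitions (purine↔purine or pyrimidine↔pyrimidine): 3 A→G, 10 G→A, 13 T→C, 18 A→G, 21 T→C, 25 T→C.
Transversions (purine↔pyrimidine): none.

6 transitions, 0 transversions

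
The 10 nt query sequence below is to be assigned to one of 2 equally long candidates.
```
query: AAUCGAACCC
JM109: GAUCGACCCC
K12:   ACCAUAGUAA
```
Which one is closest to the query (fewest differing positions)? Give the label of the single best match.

JM109

Hamming distances to query — JM109: 2; K12: 8.
Smallest is JM109 with 2 mismatches.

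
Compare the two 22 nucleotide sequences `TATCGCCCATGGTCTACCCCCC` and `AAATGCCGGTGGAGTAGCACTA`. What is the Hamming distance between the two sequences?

11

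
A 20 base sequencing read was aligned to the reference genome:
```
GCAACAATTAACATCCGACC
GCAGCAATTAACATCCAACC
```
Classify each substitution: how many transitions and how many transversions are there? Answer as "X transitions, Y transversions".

2 transitions, 0 transversions

Mismatches (1-based):
position 4: A→G (purine→purine, transition)
position 17: G→A (purine→purine, transition)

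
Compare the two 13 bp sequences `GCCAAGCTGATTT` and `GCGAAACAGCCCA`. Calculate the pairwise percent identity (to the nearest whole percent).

Mismatches at positions 3, 6, 8, 10, 11, 12, 13 (1-based): 7 of 13.
Identical positions: 6/13 = 46.15% → 46%.

46%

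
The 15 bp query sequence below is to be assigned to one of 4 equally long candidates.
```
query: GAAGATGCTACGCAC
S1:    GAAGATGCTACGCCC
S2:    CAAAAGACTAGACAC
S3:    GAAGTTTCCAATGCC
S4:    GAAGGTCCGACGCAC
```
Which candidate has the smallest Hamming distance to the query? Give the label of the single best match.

S1 differs at 1 position; S2 differs at 6 positions; S3 differs at 7 positions; S4 differs at 3 positions. The closest is S1.

S1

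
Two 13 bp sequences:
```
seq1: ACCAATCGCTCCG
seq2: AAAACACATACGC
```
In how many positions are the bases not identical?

9

Comparing position by position, 9 positions differ: 2 (C/A), 3 (C/A), 5 (A/C), 6 (T/A), 8 (G/A), 9 (C/T), 10 (T/A), 12 (C/G), 13 (G/C).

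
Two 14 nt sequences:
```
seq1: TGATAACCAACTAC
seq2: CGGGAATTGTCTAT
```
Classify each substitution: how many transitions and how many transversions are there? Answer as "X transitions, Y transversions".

Mismatches (1-based):
site 1: T→C (pyrimidine→pyrimidine, transition)
site 3: A→G (purine→purine, transition)
site 4: T→G (pyrimidine→purine, transversion)
site 7: C→T (pyrimidine→pyrimidine, transition)
site 8: C→T (pyrimidine→pyrimidine, transition)
site 9: A→G (purine→purine, transition)
site 10: A→T (purine→pyrimidine, transversion)
site 14: C→T (pyrimidine→pyrimidine, transition)

6 transitions, 2 transversions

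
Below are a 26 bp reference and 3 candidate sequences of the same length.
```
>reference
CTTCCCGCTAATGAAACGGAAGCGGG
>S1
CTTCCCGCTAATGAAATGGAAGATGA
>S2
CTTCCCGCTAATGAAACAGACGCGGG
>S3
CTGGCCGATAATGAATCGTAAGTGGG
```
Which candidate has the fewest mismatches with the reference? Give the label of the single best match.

S1 differs at 4 sites; S2 differs at 2 sites; S3 differs at 6 sites. The closest is S2.

S2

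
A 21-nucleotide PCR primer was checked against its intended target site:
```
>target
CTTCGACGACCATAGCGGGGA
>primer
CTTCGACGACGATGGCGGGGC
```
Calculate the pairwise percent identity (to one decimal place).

85.7%

Mismatches at positions 11, 14, 21 (1-based): 3 of 21.
Identical positions: 18/21 = 85.71% → 85.7%.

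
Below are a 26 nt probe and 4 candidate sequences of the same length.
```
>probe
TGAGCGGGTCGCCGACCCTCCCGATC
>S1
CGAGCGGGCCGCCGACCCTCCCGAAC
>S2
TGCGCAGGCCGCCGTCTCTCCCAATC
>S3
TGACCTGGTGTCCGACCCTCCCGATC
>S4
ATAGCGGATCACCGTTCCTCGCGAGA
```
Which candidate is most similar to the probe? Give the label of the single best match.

Hamming distances to probe — S1: 3; S2: 6; S3: 4; S4: 9.
Smallest is S1 with 3 mismatches.

S1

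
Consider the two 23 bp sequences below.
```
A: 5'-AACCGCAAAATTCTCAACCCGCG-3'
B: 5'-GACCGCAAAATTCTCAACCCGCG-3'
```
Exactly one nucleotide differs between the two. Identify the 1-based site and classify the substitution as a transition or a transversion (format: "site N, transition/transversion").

site 1, transition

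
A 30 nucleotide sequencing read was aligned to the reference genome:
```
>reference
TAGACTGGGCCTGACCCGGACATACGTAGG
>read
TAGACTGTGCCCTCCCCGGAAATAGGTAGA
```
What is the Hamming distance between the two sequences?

7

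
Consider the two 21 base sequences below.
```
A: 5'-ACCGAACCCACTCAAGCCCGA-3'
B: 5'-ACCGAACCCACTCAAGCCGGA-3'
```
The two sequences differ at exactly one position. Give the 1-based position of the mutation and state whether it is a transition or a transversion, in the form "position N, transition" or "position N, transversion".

position 19, transversion

Position 19 changes C→G. C is a pyrimidine and G is a purine, so this is a transversion.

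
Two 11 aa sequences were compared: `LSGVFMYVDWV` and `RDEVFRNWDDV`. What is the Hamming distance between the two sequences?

Mismatches (1-based): residue 1: L→R; residue 2: S→D; residue 3: G→E; residue 6: M→R; residue 7: Y→N; residue 8: V→W; residue 10: W→D.

7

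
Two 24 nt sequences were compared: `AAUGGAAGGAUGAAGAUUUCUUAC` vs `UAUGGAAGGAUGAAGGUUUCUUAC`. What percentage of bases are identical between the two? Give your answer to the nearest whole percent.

Mismatches at positions 1, 16 (1-based): 2 of 24.
Identical positions: 22/24 = 91.67% → 92%.

92%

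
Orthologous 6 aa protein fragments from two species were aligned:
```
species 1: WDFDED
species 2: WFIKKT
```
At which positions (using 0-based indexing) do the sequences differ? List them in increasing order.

1, 2, 3, 4, 5

Differences at position 1 (D→F), position 2 (F→I), position 3 (D→K), position 4 (E→K), position 5 (D→T).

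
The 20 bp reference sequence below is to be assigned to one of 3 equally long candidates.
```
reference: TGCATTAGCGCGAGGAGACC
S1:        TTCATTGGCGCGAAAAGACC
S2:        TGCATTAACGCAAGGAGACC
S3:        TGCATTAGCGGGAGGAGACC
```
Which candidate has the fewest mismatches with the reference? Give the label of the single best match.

S3

S1 differs at 4 bases; S2 differs at 2 bases; S3 differs at 1 base. The closest is S3.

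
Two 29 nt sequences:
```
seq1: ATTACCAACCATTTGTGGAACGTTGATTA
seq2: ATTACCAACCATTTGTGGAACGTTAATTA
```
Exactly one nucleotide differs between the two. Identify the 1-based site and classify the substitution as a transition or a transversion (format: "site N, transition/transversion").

The sequences differ only at site 25: G→A (purine→purine), a transition.

site 25, transition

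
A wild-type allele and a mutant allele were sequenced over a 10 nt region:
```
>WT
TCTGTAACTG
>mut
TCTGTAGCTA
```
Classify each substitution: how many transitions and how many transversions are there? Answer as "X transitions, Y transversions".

2 transitions, 0 transversions

Mismatches (1-based):
base 7: A→G (purine→purine, transition)
base 10: G→A (purine→purine, transition)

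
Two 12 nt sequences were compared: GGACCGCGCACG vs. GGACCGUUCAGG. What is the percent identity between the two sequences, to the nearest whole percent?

75%

3 positions differ (7, 8, 11), so 9 of 12 match: 9/12 = 75%.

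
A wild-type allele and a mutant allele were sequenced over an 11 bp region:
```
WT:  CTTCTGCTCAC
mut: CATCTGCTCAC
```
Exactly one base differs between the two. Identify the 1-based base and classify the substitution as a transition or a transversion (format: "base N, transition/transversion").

base 2, transversion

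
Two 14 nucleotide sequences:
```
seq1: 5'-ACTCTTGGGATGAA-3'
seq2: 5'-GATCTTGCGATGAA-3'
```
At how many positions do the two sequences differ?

Comparing position by position, 3 positions differ: 1 (A/G), 2 (C/A), 8 (G/C).

3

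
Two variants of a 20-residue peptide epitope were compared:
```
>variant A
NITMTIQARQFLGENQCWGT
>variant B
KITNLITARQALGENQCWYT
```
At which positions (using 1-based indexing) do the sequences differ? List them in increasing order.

1, 4, 5, 7, 11, 19

Differences at position 1 (N→K), position 4 (M→N), position 5 (T→L), position 7 (Q→T), position 11 (F→A), position 19 (G→Y).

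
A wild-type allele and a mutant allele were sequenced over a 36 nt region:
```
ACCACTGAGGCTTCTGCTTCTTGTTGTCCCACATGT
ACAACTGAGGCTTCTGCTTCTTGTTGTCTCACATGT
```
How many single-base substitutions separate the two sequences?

2

The sequences differ at sites 3, 29 (1-based) — 2 in total.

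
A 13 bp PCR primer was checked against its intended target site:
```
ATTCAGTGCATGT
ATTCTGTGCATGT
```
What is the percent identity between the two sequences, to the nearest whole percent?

92%

Mismatch at position 5 (1-based): 1 of 13.
Identical positions: 12/13 = 92.31% → 92%.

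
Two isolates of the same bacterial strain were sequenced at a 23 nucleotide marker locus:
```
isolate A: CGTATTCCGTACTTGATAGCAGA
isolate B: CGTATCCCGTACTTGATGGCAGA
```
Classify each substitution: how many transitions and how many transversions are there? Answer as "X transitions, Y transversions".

2 transitions, 0 transversions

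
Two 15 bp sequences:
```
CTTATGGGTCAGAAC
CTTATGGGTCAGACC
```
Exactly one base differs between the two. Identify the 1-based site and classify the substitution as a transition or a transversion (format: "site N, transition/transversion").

Site 14 changes A→C. A is a purine and C is a pyrimidine, so this is a transversion.

site 14, transversion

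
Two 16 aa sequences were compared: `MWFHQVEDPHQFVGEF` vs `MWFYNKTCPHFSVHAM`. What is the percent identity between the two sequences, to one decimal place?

Mismatches at positions 4, 5, 6, 7, 8, 11, 12, 14, 15, 16 (1-based): 10 of 16.
Identical positions: 6/16 = 37.5% → 37.5%.

37.5%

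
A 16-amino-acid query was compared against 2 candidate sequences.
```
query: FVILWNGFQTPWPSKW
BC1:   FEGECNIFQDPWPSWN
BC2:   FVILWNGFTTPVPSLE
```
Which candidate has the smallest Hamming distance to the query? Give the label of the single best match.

Hamming distances to query — BC1: 8; BC2: 4.
Smallest is BC2 with 4 mismatches.

BC2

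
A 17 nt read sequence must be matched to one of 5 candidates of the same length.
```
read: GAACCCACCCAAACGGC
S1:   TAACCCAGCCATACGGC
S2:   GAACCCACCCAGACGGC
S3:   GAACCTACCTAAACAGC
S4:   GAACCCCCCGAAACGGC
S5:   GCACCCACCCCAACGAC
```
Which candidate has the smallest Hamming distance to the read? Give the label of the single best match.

S2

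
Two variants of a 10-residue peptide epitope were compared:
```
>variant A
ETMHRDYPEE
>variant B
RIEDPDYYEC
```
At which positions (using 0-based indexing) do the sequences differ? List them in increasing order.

Differences at position 0 (E→R), position 1 (T→I), position 2 (M→E), position 3 (H→D), position 4 (R→P), position 7 (P→Y), position 9 (E→C).

0, 1, 2, 3, 4, 7, 9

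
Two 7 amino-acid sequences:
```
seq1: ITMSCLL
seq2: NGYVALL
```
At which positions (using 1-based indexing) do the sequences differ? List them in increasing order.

1, 2, 3, 4, 5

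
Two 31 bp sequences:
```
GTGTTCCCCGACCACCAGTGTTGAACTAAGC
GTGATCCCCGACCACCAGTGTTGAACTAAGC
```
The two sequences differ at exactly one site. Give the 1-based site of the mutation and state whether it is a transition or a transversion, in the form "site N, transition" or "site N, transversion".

site 4, transversion

The sequences differ only at site 4: T→A (pyrimidine→purine), a transversion.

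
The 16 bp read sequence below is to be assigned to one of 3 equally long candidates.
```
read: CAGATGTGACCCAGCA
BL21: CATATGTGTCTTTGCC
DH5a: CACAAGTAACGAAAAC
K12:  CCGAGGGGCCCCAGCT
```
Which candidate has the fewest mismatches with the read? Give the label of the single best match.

K12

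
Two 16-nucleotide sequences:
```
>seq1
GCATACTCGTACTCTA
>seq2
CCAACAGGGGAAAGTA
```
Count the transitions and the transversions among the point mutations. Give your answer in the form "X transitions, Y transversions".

0 transitions, 10 transversions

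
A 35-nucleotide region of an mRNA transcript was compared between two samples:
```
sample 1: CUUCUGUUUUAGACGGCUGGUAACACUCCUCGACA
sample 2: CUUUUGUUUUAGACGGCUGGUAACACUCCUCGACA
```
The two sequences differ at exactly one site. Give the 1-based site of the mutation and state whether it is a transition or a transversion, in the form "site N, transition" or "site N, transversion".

site 4, transition

The sequences differ only at site 4: C→U (pyrimidine→pyrimidine), a transition.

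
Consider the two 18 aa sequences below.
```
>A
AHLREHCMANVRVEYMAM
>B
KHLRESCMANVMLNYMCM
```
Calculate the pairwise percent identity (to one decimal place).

66.7%

6 positions differ (1, 6, 12, 13, 14, 17), so 12 of 18 match: 12/18 = 66.67%.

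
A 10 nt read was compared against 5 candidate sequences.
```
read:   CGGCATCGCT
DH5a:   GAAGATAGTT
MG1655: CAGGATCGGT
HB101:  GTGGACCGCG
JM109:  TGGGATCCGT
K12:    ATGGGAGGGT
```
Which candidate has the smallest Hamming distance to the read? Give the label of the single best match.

MG1655

DH5a differs at 6 positions; MG1655 differs at 3 positions; HB101 differs at 5 positions; JM109 differs at 4 positions; K12 differs at 7 positions. The closest is MG1655.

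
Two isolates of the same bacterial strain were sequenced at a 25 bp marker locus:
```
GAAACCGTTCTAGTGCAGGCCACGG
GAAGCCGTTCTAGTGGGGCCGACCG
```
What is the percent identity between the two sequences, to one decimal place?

76.0%

Mismatches at positions 4, 16, 17, 19, 21, 24 (1-based): 6 of 25.
Identical positions: 19/25 = 76% → 76.0%.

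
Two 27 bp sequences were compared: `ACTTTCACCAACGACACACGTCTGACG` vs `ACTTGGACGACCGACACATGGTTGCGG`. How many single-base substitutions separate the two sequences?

9

Comparing position by position, 9 positions differ: 5 (T/G), 6 (C/G), 9 (C/G), 11 (A/C), 19 (C/T), 21 (T/G), 22 (C/T), 25 (A/C), 26 (C/G).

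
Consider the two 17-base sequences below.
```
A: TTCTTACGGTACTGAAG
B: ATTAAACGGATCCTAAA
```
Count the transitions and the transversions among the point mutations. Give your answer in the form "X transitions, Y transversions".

Mismatches (1-based):
site 1: T→A (pyrimidine→purine, transversion)
site 3: C→T (pyrimidine→pyrimidine, transition)
site 4: T→A (pyrimidine→purine, transversion)
site 5: T→A (pyrimidine→purine, transversion)
site 10: T→A (pyrimidine→purine, transversion)
site 11: A→T (purine→pyrimidine, transversion)
site 13: T→C (pyrimidine→pyrimidine, transition)
site 14: G→T (purine→pyrimidine, transversion)
site 17: G→A (purine→purine, transition)

3 transitions, 6 transversions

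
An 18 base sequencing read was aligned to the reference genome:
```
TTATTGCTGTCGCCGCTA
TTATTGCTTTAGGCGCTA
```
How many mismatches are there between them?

3

The sequences differ at bases 9, 11, 13 (1-based) — 3 in total.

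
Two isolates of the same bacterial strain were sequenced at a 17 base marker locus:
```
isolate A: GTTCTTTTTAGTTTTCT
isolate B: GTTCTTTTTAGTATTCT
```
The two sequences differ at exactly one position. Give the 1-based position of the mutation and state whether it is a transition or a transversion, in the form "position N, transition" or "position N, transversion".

position 13, transversion

The sequences differ only at position 13: T→A (pyrimidine→purine), a transversion.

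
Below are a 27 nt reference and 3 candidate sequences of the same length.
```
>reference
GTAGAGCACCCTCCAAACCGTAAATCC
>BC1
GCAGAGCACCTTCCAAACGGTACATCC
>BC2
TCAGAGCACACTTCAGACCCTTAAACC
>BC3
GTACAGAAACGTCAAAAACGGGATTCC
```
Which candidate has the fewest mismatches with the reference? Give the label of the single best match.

BC1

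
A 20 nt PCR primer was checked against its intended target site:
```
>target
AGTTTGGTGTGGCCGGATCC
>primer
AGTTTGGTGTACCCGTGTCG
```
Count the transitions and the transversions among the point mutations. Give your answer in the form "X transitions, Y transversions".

Mismatches (1-based):
site 11: G→A (purine→purine, transition)
site 12: G→C (purine→pyrimidine, transversion)
site 16: G→T (purine→pyrimidine, transversion)
site 17: A→G (purine→purine, transition)
site 20: C→G (pyrimidine→purine, transversion)

2 transitions, 3 transversions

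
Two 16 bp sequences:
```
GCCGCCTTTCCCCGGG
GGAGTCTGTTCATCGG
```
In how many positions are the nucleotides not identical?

8

Comparing position by position, 8 positions differ: 2 (C/G), 3 (C/A), 5 (C/T), 8 (T/G), 10 (C/T), 12 (C/A), 13 (C/T), 14 (G/C).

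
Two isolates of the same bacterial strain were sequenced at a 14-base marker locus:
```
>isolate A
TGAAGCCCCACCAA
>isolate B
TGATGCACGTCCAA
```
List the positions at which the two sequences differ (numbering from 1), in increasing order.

Scanning 1-based: 4: A/T; 7: C/A; 9: C/G; 10: A/T.

4, 7, 9, 10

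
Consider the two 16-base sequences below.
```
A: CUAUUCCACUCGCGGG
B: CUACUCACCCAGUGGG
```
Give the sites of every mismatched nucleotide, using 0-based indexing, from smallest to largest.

Differences at site 3 (U→C), site 6 (C→A), site 7 (A→C), site 9 (U→C), site 10 (C→A), site 12 (C→U).

3, 6, 7, 9, 10, 12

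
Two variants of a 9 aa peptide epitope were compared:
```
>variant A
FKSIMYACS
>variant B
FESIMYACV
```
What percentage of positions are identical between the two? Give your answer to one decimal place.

Mismatches at positions 2, 9 (1-based): 2 of 9.
Identical positions: 7/9 = 77.78% → 77.8%.

77.8%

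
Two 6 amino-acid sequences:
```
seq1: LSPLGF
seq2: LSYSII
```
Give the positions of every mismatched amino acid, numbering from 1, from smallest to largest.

3, 4, 5, 6

Scanning 1-based: 3: P/Y; 4: L/S; 5: G/I; 6: F/I.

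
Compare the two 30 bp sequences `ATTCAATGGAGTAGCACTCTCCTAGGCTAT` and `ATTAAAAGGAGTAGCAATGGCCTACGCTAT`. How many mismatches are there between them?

6

Comparing position by position, 6 sites differ: 4 (C/A), 7 (T/A), 17 (C/A), 19 (C/G), 20 (T/G), 25 (G/C).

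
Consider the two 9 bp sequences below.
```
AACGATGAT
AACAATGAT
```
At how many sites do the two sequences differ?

1

Mismatches (1-based): site 4: G→A.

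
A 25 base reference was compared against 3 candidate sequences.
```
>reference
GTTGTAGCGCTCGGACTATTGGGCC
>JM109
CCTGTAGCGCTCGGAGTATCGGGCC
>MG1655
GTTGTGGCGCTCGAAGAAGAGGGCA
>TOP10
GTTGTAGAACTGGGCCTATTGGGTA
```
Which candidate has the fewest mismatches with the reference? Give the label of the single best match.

JM109 differs at 4 bases; MG1655 differs at 7 bases; TOP10 differs at 6 bases. The closest is JM109.

JM109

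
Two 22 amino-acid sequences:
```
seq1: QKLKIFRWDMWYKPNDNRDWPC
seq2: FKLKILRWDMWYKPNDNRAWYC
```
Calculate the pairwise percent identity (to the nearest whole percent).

4 positions differ (1, 6, 19, 21), so 18 of 22 match: 18/22 = 81.82%.

82%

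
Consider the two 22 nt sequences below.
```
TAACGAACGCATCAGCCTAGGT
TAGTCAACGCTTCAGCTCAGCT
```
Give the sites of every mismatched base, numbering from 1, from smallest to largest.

Scanning 1-based: 3: A/G; 4: C/T; 5: G/C; 11: A/T; 17: C/T; 18: T/C; 21: G/C.

3, 4, 5, 11, 17, 18, 21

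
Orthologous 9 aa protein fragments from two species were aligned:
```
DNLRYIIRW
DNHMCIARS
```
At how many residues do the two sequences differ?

5

The sequences differ at residues 3, 4, 5, 7, 9 (1-based) — 5 in total.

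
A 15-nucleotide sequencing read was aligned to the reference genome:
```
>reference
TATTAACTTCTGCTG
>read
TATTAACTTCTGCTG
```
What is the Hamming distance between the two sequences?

0

The two sequences are identical at every position.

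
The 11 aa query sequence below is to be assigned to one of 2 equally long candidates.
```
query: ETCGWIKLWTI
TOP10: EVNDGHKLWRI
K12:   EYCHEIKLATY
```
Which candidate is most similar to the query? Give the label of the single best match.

Hamming distances to query — TOP10: 6; K12: 5.
Smallest is K12 with 5 mismatches.

K12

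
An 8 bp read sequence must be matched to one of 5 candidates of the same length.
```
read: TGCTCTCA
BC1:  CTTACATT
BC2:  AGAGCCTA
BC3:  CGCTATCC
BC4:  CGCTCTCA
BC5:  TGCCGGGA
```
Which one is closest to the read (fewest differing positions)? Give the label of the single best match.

BC4

BC1 differs at 7 positions; BC2 differs at 5 positions; BC3 differs at 3 positions; BC4 differs at 1 position; BC5 differs at 4 positions. The closest is BC4.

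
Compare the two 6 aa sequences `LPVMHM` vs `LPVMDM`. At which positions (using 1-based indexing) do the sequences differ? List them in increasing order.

Differences at position 5 (H→D).

5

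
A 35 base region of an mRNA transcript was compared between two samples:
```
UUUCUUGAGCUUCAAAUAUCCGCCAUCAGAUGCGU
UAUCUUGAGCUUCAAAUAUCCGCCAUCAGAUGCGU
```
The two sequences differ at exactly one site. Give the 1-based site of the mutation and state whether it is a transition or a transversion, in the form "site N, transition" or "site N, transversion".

The sequences differ only at site 2: U→A (pyrimidine→purine), a transversion.

site 2, transversion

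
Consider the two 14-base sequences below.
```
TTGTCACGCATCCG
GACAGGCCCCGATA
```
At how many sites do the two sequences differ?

12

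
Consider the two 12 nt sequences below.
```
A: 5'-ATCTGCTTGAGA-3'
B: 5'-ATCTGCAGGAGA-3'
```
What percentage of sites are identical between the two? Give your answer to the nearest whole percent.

83%

2 positions differ (7, 8), so 10 of 12 match: 10/12 = 83.33%.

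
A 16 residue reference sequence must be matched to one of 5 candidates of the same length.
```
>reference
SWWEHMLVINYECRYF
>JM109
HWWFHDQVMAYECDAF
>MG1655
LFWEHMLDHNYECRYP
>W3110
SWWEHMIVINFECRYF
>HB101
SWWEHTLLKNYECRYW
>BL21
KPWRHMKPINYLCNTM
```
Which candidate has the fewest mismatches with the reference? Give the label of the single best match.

W3110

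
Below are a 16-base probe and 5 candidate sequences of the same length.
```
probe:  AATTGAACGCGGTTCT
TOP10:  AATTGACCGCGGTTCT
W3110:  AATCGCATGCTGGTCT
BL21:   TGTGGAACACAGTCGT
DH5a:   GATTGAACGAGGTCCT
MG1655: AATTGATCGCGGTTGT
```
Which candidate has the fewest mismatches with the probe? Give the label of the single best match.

TOP10

TOP10 differs at 1 position; W3110 differs at 5 positions; BL21 differs at 7 positions; DH5a differs at 3 positions; MG1655 differs at 2 positions. The closest is TOP10.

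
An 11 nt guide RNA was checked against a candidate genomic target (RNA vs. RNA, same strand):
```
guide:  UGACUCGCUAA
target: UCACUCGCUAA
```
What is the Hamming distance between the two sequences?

1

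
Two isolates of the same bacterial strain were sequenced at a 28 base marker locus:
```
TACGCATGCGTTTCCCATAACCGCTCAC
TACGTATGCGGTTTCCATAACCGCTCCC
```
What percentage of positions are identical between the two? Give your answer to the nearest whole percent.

86%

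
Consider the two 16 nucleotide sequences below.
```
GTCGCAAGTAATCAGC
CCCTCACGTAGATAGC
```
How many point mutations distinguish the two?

Comparing position by position, 7 positions differ: 1 (G/C), 2 (T/C), 4 (G/T), 7 (A/C), 11 (A/G), 12 (T/A), 13 (C/T).

7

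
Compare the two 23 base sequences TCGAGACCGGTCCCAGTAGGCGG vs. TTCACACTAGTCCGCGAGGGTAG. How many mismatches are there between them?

11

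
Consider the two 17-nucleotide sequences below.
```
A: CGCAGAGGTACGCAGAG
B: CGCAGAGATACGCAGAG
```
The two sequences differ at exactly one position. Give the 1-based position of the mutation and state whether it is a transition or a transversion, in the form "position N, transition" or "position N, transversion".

Position 8 changes G→A. G is a purine and A is a purine, so this is a transition.

position 8, transition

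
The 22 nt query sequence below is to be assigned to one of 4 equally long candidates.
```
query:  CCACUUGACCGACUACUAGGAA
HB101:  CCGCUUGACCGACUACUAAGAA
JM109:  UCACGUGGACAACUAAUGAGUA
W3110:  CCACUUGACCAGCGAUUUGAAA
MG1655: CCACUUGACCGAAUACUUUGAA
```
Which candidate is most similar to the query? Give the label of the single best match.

HB101

HB101 differs at 2 bases; JM109 differs at 9 bases; W3110 differs at 6 bases; MG1655 differs at 3 bases. The closest is HB101.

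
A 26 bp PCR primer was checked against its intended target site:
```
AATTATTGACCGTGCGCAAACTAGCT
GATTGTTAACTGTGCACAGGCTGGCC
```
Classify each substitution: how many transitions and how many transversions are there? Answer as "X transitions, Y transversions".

9 transitions, 0 transversions

Transitions (purine↔purine or pyrimidine↔pyrimidine): 1 A→G, 5 A→G, 8 G→A, 11 C→T, 16 G→A, 19 A→G, 20 A→G, 23 A→G, 26 T→C.
Transversions (purine↔pyrimidine): none.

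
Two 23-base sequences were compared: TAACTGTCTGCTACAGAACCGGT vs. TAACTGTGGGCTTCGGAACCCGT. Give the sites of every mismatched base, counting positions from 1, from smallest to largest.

Scanning 1-based: 8: C/G; 9: T/G; 13: A/T; 15: A/G; 21: G/C.

8, 9, 13, 15, 21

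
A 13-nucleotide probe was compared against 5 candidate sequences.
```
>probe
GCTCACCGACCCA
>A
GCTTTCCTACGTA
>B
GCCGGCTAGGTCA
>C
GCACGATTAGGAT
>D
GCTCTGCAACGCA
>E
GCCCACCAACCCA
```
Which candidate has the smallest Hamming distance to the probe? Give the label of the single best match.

E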